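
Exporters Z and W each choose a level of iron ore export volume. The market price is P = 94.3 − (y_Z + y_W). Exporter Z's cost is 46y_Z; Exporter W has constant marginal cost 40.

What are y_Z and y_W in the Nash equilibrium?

Exporter Z's profit: π = y_Z(94.3 − (y_Z + y_W)) − 46y_Z.
∂π/∂y_Z = 48.3 − 2y_Z − y_W = 0, so y_Z = 24.15 − 0.5y_W.
By the same steps for W: y_W = 27.15 − 0.5y_Z.
Solving the two reaction functions simultaneously: (1 − (−0.5)(−0.5))y_Z = 24.15 − 0.5·27.15, so 0.75y_Z = 10.575 and y_Z = 14.1.
Then y_W = 27.15 − 0.5·14.1 = 20.1.

14.1, 20.1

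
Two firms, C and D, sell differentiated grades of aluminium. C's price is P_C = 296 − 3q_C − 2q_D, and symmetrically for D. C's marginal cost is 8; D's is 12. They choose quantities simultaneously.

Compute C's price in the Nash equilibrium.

116.75

Firm C's profit: π = q_C(296 − 3q_C − 2q_D) − 8q_C.
∂π/∂q_C = 288 − 6q_C − 2q_D = 0 ⇒ q_C = 48 − (1/3)q_D.
Similarly q_D = 142/3 − (1/3)q_C.
Solving the two reaction functions simultaneously: (1 − (−1/3)(−1/3))q_C = 48 − (1/3)·(142/3), so (8/9)q_C = 290/9 and q_C = 36.25.
Then q_D = 142/3 − (1/3)·36.25 = 35.25.
P_C = 296 − 3·36.25 − 2·35.25 = 116.75.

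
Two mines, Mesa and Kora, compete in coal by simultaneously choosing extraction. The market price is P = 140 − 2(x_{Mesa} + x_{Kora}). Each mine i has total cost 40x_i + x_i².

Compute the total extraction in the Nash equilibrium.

Mine Mesa's profit: π = x_{Mesa}(140 − 2(x_{Mesa} + x_{Kora})) − 40x_{Mesa} − x_{Mesa}².
∂π/∂x_{Mesa} = 100 − 6x_{Mesa} − 2x_{Kora} = 0, so x_{Mesa} = 50/3 − (1/3)x_{Kora}.
The game is symmetric, so in equilibrium x_{Kora} = x_{Mesa}: the reaction function gives (4/3)x_{Mesa} = 50/3, hence x_{Mesa} = 12.5.
Total extraction: 12.5 + 12.5 = 25.

25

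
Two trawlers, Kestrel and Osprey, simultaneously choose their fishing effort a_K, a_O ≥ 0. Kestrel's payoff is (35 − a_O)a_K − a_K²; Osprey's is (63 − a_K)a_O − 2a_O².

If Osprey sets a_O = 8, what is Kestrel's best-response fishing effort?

Expanding Kestrel's payoff: 35a_K − a_Oa_K − a_K².
∂π/∂a_K = 35 − a_O − 2a_K = 0, so a_K = 17.5 − 0.5a_O.
At a_O = 8: a_K = 17.5 − 0.5·8 = 13.5.

13.5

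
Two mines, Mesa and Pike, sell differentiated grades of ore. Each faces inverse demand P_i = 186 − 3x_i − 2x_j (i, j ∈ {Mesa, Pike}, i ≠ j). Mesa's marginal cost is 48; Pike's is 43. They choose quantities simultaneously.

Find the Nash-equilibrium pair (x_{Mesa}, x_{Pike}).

16.9375, 18.1875

Mine Mesa's profit: π = x_{Mesa}(186 − 3x_{Mesa} − 2x_{Pike}) − 48x_{Mesa}.
∂π/∂x_{Mesa} = 138 − 6x_{Mesa} − 2x_{Pike} = 0 ⇒ x_{Mesa} = 23 − (1/3)x_{Pike}.
Similarly x_{Pike} = 143/6 − (1/3)x_{Mesa}.
Substituting the second reaction function into the first: x_{Mesa} = 23 − (1/3)(143/6 − (1/3)x_{Mesa}), which gives (8/9)x_{Mesa} = 271/18 ⇒ x_{Mesa} = 16.9375.
Then x_{Pike} = 143/6 − (1/3)·16.9375 = 18.1875.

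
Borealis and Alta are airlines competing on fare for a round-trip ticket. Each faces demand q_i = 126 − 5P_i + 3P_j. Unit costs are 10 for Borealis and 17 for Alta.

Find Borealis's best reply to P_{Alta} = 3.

Borealis's profit: π = (P_{Borealis} − 10)(126 − 5P_{Borealis} + 3P_{Alta}).
∂π/∂P_{Borealis} = 176 − 10P_{Borealis} + 3P_{Alta} = 0 ⇒ P_{Borealis} = 17.6 + 0.3P_{Alta}.
At P_{Alta} = 3: P_{Borealis} = 17.6 + 0.3·3 = 18.5.

18.5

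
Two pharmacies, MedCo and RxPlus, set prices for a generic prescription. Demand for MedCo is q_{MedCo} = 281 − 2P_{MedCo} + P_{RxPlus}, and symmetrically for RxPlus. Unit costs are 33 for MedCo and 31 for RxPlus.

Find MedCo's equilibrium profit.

MedCo's profit: π = (P_{MedCo} − 33)(281 − 2P_{MedCo} + P_{RxPlus}).
∂π/∂P_{MedCo} = 347 − 4P_{MedCo} + P_{RxPlus} = 0 ⇒ P_{MedCo} = 86.75 + 0.25P_{RxPlus}.
Similarly P_{RxPlus} = 85.75 + 0.25P_{MedCo}.
Plugging P_{RxPlus} into MedCo's best response: P_{MedCo} = 86.75 + 0.25(85.75 + 0.25P_{MedCo}) ⇒ 0.9375P_{MedCo} = 108.1875, so P_{MedCo} = 115.4.
Then P_{RxPlus} = 85.75 + 0.25·115.4 = 114.6.
q_{MedCo} = 281 − 2·115.4 + 114.6 = 164.8.
Profit = (115.4 − 33)·164.8 = 13579.52.

13579.52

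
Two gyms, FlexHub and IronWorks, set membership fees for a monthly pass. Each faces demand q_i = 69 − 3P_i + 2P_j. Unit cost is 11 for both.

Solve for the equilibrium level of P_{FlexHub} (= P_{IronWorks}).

25.5

FlexHub's profit: π = (P_{FlexHub} − 11)(69 − 3P_{FlexHub} + 2P_{IronWorks}).
∂π/∂P_{FlexHub} = 102 − 6P_{FlexHub} + 2P_{IronWorks} = 0 ⇒ P_{FlexHub} = 17 + (1/3)P_{IronWorks}.
Setting P_{FlexHub} = P_{IronWorks} in the reaction function: P_{FlexHub} = 17 + (1/3)P_{FlexHub}, so P_{FlexHub} = 17 / (2/3) = 25.5.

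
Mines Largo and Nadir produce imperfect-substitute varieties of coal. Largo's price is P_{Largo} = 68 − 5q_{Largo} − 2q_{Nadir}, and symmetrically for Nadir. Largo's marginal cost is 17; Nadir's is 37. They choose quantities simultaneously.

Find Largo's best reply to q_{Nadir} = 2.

Mine Largo's profit: π = q_{Largo}(68 − 5q_{Largo} − 2q_{Nadir}) − 17q_{Largo}.
∂π/∂q_{Largo} = 51 − 10q_{Largo} − 2q_{Nadir} = 0 ⇒ q_{Largo} = 5.1 − 0.2q_{Nadir}.
At q_{Nadir} = 2: q_{Largo} = 5.1 − 0.2·2 = 4.7.

4.7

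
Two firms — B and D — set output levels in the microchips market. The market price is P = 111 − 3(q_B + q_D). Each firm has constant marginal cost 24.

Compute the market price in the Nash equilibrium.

Firm B's profit: π = q_B(111 − 3(q_B + q_D)) − 24q_B.
∂π/∂q_B = 87 − 6q_B − 3q_D = 0, so q_B = 14.5 − 0.5q_D.
By symmetry q_D = q_B; substituting into the reaction function, 1.5q_B = 14.5 and q_B = 29/3.
Equilibrium price: P = 111 − 3·(58/3) = 53.

53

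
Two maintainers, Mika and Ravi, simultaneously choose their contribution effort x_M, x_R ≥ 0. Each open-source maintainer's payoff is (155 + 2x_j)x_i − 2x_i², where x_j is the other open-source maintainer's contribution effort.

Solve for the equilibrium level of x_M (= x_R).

Mika's payoff is (155 + 2x_R)x_M − 2x_M².
∂π/∂x_M = 155 + 2x_R − 4x_M = 0, so x_M = 38.75 + 0.5x_R.
By symmetry x_R = x_M; substituting into the reaction function, 0.5x_M = 38.75 and x_M = 77.5.

77.5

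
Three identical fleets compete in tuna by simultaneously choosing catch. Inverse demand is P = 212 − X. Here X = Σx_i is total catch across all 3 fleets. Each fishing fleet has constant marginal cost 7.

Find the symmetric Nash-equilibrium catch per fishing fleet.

A representative fishing fleet's profit is π_i = x_i(212 − X) − 7x_i, with X = x_i + Σ_{j≠i} x_j.
First-order condition: 205 − 2x_i − Σ_{j≠i} x_j = 0.
In a symmetric equilibrium every fishing fleet chooses the same x, so Σ_{j≠i} x_j = 2x. The condition becomes 205 − 4x = 0, giving x = 205/4 = 51.25.

51.25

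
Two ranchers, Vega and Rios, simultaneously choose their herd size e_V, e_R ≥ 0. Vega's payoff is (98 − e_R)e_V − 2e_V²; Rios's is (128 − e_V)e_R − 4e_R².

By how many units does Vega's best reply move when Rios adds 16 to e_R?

-4

Expanding Vega's payoff: 98e_V − e_Re_V − 2e_V².
∂π/∂e_V = 98 − e_R − 4e_V = 0, so e_V = 24.5 − 0.25e_R.
The reaction-function slope is −0.25, so a 16-unit rise in e_R moves e_V by −0.25 × 16 = −4. Vega's best response falls — the actions are strategic substitutes.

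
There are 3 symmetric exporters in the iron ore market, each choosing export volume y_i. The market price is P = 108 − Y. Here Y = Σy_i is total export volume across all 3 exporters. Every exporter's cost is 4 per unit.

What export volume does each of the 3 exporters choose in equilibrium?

A representative exporter's profit is π_i = y_i(108 − Y) − 4y_i, with Y = y_i + Σ_{j≠i} y_j.
First-order condition: 104 − 2y_i − Σ_{j≠i} y_j = 0.
Imposing symmetry (y_j = y for all j) turns Σ_{j≠i} y_j into 2y, so 104 = 4y and y = 26.

26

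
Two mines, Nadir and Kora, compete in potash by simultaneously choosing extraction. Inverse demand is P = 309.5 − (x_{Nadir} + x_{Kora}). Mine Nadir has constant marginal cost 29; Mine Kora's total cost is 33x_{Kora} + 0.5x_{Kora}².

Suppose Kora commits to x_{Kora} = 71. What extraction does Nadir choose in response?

104.75

Mine Nadir's profit: π = x_{Nadir}(309.5 − (x_{Nadir} + x_{Kora})) − 29x_{Nadir}.
∂π/∂x_{Nadir} = 280.5 − 2x_{Nadir} − x_{Kora} = 0, so x_{Nadir} = 140.25 − 0.5x_{Kora}.
At x_{Kora} = 71: x_{Nadir} = 140.25 − 0.5·71 = 104.75.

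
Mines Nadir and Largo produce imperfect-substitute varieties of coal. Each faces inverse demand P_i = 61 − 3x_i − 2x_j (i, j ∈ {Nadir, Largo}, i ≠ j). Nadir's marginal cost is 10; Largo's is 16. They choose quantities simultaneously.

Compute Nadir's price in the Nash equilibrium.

30.25

Mine Nadir's profit: π = x_{Nadir}(61 − 3x_{Nadir} − 2x_{Largo}) − 10x_{Nadir}.
∂π/∂x_{Nadir} = 51 − 6x_{Nadir} − 2x_{Largo} = 0 ⇒ x_{Nadir} = 8.5 − (1/3)x_{Largo}.
Similarly x_{Largo} = 7.5 − (1/3)x_{Nadir}.
Plugging x_{Largo} into Nadir's best response: x_{Nadir} = 8.5 − (1/3)(7.5 − (1/3)x_{Nadir}) ⇒ (8/9)x_{Nadir} = 6, so x_{Nadir} = 6.75.
Then x_{Largo} = 7.5 − (1/3)·6.75 = 5.25.
P_{Nadir} = 61 − 3·6.75 − 2·5.25 = 30.25.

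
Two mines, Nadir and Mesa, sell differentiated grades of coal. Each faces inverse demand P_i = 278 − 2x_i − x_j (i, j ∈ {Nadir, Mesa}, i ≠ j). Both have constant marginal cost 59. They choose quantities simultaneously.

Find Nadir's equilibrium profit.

Mine Nadir's profit: π = x_{Nadir}(278 − 2x_{Nadir} − x_{Mesa}) − 59x_{Nadir}.
∂π/∂x_{Nadir} = 219 − 4x_{Nadir} − x_{Mesa} = 0 ⇒ x_{Nadir} = 54.75 − 0.25x_{Mesa}.
Setting x_{Nadir} = x_{Mesa} in the reaction function: x_{Nadir} = 54.75 − 0.25x_{Nadir}, so x_{Nadir} = 54.75 / 1.25 = 43.8.
P_{Nadir} = 278 − 2·43.8 − 43.8 = 146.6.
Profit = (146.6 − 59)·43.8 = 3836.88.

3836.88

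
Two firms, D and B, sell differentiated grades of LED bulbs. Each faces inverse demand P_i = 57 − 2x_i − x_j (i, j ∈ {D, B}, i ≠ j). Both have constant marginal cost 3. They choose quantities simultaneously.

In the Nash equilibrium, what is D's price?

Firm D's profit: π = x_D(57 − 2x_D − x_B) − 3x_D.
∂π/∂x_D = 54 − 4x_D − x_B = 0 ⇒ x_D = 13.5 − 0.25x_B.
The game is symmetric, so in equilibrium x_B = x_D: the reaction function gives 1.25x_D = 13.5, hence x_D = 10.8.
P_D = 57 − 2·10.8 − 10.8 = 24.6.

24.6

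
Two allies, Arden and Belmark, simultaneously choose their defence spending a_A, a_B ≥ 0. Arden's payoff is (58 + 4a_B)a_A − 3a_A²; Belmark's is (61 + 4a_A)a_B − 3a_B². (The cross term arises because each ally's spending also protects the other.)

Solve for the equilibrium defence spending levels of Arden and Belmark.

29.6, 29.9

Expanding Arden's payoff: 58a_A + 4a_Ba_A − 3a_A².
∂π/∂a_A = 58 + 4a_B − 6a_A = 0, so a_A = 29/3 + (2/3)a_B.
Likewise for Belmark: a_B = 61/6 + (2/3)a_A.
Plugging a_B into Arden's best response: a_A = 29/3 + (2/3)(61/6 + (2/3)a_A) ⇒ (5/9)a_A = 148/9, so a_A = 29.6.
Then a_B = 61/6 + (2/3)·29.6 = 29.9.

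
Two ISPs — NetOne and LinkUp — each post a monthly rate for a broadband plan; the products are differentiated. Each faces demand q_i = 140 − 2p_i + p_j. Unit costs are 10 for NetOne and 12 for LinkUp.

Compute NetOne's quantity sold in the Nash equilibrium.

NetOne's profit: π = (p_{NetOne} − 10)(140 − 2p_{NetOne} + p_{LinkUp}).
∂π/∂p_{NetOne} = 160 − 4p_{NetOne} + p_{LinkUp} = 0 ⇒ p_{NetOne} = 40 + 0.25p_{LinkUp}.
Similarly p_{LinkUp} = 41 + 0.25p_{NetOne}.
Solving the two reaction functions simultaneously: (1 − (0.25)(0.25))p_{NetOne} = 40 + 0.25·41, so 0.9375p_{NetOne} = 50.25 and p_{NetOne} = 53.6.
Then p_{LinkUp} = 41 + 0.25·53.6 = 54.4.
q_{NetOne} = 140 − 2·53.6 + 54.4 = 87.2.

87.2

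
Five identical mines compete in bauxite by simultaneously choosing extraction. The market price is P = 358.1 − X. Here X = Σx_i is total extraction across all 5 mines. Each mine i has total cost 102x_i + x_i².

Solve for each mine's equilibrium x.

32.0125

A representative mine's profit is π_i = x_i(358.1 − X) − 102x_i − x_i², with X = x_i + Σ_{j≠i} x_j.
First-order condition: 256.1 − 4x_i − Σ_{j≠i} x_j = 0.
In a symmetric equilibrium every mine chooses the same x, so Σ_{j≠i} x_j = 4x. The condition becomes 256.1 − 8x = 0, giving x = 256.1/8 = 32.0125.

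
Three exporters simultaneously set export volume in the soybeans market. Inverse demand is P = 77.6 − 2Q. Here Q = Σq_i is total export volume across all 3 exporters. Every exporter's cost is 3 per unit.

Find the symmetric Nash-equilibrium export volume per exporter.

9.325

A representative exporter's profit is π_i = q_i(77.6 − 2Q) − 3q_i, with Q = q_i + Σ_{j≠i} q_j.
First-order condition: 74.6 − 4q_i − 2Σ_{j≠i} q_j = 0.
In a symmetric equilibrium every exporter chooses the same q, so Σ_{j≠i} q_j = 2q. The condition becomes 74.6 − 8q = 0, giving q = 74.6/8 = 9.325.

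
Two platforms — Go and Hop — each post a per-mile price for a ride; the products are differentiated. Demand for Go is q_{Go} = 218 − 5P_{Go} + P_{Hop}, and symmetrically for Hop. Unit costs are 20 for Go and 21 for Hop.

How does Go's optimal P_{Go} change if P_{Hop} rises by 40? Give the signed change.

4

Go's profit: π = (P_{Go} − 20)(218 − 5P_{Go} + P_{Hop}).
∂π/∂P_{Go} = 318 − 10P_{Go} + P_{Hop} = 0 ⇒ P_{Go} = 31.8 + 0.1P_{Hop}.
The reaction-function slope is 0.1, so a 40-unit rise in P_{Hop} moves P_{Go} by 0.1 × 40 = 4. Go's best response rises — the actions are strategic complements.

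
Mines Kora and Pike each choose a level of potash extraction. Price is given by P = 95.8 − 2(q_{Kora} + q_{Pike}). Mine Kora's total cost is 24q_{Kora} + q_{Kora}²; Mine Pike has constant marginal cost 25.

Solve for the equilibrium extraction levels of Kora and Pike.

7.28, 14.06

Mine Kora's profit: π = q_{Kora}(95.8 − 2(q_{Kora} + q_{Pike})) − 24q_{Kora} − q_{Kora}².
∂π/∂q_{Kora} = 71.8 − 6q_{Kora} − 2q_{Pike} = 0, so q_{Kora} = 359/30 − (1/3)q_{Pike}.
For Pike: ∂π/∂q_{Pike} = 70.8 − 4q_{Pike} − 2q_{Kora} = 0 ⇒ q_{Pike} = 17.7 − 0.5q_{Kora}.
Solving the two reaction functions simultaneously: (1 − (−1/3)(−0.5))q_{Kora} = 359/30 − (1/3)·17.7, so (5/6)q_{Kora} = 91/15 and q_{Kora} = 7.28.
Then q_{Pike} = 17.7 − 0.5·7.28 = 14.06.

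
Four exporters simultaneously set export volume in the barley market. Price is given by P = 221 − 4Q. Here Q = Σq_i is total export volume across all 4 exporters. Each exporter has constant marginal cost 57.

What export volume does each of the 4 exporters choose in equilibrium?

8.2

A representative exporter's profit is π_i = q_i(221 − 4Q) − 57q_i, with Q = q_i + Σ_{j≠i} q_j.
First-order condition: 164 − 8q_i − 4Σ_{j≠i} q_j = 0.
In a symmetric equilibrium every exporter chooses the same q, so Σ_{j≠i} q_j = 3q. The condition becomes 164 − 20q = 0, giving q = 164/20 = 8.2.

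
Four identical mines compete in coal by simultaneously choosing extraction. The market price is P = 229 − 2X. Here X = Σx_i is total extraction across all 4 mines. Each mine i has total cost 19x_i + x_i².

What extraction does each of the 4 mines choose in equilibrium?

17.5

A representative mine's profit is π_i = x_i(229 − 2X) − 19x_i − x_i², with X = x_i + Σ_{j≠i} x_j.
First-order condition: 210 − 6x_i − 2Σ_{j≠i} x_j = 0.
With identical mines, set every x_j = x: then 210 − 6x − 6x = 0, i.e. x = 210/12 = 17.5.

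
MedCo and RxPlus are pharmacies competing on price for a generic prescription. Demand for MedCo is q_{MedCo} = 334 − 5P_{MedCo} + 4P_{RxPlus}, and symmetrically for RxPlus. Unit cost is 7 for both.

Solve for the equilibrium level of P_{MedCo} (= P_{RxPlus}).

61.5

MedCo's profit: π = (P_{MedCo} − 7)(334 − 5P_{MedCo} + 4P_{RxPlus}).
∂π/∂P_{MedCo} = 369 − 10P_{MedCo} + 4P_{RxPlus} = 0 ⇒ P_{MedCo} = 36.9 + 0.4P_{RxPlus}.
By symmetry P_{RxPlus} = P_{MedCo}; substituting into the reaction function, 0.6P_{MedCo} = 36.9 and P_{MedCo} = 61.5.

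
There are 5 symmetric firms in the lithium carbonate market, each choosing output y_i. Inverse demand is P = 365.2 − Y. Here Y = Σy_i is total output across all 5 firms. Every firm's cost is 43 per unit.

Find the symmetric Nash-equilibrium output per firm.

A representative firm's profit is π_i = y_i(365.2 − Y) − 43y_i, with Y = y_i + Σ_{j≠i} y_j.
First-order condition: 322.2 − 2y_i − Σ_{j≠i} y_j = 0.
Imposing symmetry (y_j = y for all j) turns Σ_{j≠i} y_j into 4y, so 322.2 = 6y and y = 53.7.

53.7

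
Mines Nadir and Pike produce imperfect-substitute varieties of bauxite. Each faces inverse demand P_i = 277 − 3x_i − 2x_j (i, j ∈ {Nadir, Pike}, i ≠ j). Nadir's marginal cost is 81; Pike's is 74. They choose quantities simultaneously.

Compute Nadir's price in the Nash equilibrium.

153.1875

Mine Nadir's profit: π = x_{Nadir}(277 − 3x_{Nadir} − 2x_{Pike}) − 81x_{Nadir}.
∂π/∂x_{Nadir} = 196 − 6x_{Nadir} − 2x_{Pike} = 0 ⇒ x_{Nadir} = 98/3 − (1/3)x_{Pike}.
Similarly x_{Pike} = 203/6 − (1/3)x_{Nadir}.
Substituting the second reaction function into the first: x_{Nadir} = 98/3 − (1/3)(203/6 − (1/3)x_{Nadir}), which gives (8/9)x_{Nadir} = 385/18 ⇒ x_{Nadir} = 24.0625.
Then x_{Pike} = 203/6 − (1/3)·24.0625 = 25.8125.
P_{Nadir} = 277 − 3·24.0625 − 2·25.8125 = 153.1875.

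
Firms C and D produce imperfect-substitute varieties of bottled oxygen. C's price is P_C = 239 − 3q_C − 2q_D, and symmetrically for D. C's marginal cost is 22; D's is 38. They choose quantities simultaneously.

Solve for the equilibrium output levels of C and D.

Firm C's profit: π = q_C(239 − 3q_C − 2q_D) − 22q_C.
∂π/∂q_C = 217 − 6q_C − 2q_D = 0 ⇒ q_C = 217/6 − (1/3)q_D.
Similarly q_D = 33.5 − (1/3)q_C.
Substituting the second reaction function into the first: q_C = 217/6 − (1/3)(33.5 − (1/3)q_C), which gives (8/9)q_C = 25 ⇒ q_C = 28.125.
Then q_D = 33.5 − (1/3)·28.125 = 24.125.

28.125, 24.125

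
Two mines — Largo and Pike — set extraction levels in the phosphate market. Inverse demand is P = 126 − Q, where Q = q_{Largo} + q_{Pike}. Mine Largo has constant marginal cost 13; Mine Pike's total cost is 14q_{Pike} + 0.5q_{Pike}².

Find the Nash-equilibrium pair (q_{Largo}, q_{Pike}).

45.4, 22.2

Mine Largo's profit: π = q_{Largo}(126 − (q_{Largo} + q_{Pike})) − 13q_{Largo}.
∂π/∂q_{Largo} = 113 − 2q_{Largo} − q_{Pike} = 0, so q_{Largo} = 56.5 − 0.5q_{Pike}.
For Pike: ∂π/∂q_{Pike} = 112 − 3q_{Pike} − q_{Largo} = 0 ⇒ q_{Pike} = 112/3 − (1/3)q_{Largo}.
Substituting the second reaction function into the first: q_{Largo} = 56.5 − 0.5(112/3 − (1/3)q_{Largo}), which gives (5/6)q_{Largo} = 227/6 ⇒ q_{Largo} = 45.4.
Then q_{Pike} = 112/3 − (1/3)·45.4 = 22.2.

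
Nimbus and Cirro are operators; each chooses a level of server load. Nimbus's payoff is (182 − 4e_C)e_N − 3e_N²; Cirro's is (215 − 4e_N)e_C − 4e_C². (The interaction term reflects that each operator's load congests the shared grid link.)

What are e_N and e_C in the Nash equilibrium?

Expanding Nimbus's payoff: 182e_N − 4e_Ce_N − 3e_N².
∂π/∂e_N = 182 − 4e_C − 6e_N = 0, so e_N = 91/3 − (2/3)e_C.
Likewise for Cirro: e_C = 26.875 − 0.5e_N.
Solving the two reaction functions simultaneously: (1 − (−2/3)(−0.5))e_N = 91/3 − (2/3)·26.875, so (2/3)e_N = 149/12 and e_N = 18.625.
Then e_C = 26.875 − 0.5·18.625 = 17.5625.

18.625, 17.5625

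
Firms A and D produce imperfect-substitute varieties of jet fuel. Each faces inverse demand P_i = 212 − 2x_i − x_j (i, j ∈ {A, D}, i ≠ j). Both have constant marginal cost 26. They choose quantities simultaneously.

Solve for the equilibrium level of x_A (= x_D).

Firm A's profit: π = x_A(212 − 2x_A − x_D) − 26x_A.
∂π/∂x_A = 186 − 4x_A − x_D = 0 ⇒ x_A = 46.5 − 0.25x_D.
Setting x_A = x_D in the reaction function: x_A = 46.5 − 0.25x_A, so x_A = 46.5 / 1.25 = 37.2.

37.2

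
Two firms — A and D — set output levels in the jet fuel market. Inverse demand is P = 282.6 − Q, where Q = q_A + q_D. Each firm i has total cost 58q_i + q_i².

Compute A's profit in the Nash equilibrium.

Firm A's profit: π = q_A(282.6 − (q_A + q_D)) − 58q_A − q_A².
∂π/∂q_A = 224.6 − 4q_A − q_D = 0, so q_A = 56.15 − 0.25q_D.
Setting q_A = q_D in the reaction function: q_A = 56.15 − 0.25q_A, so q_A = 56.15 / 1.25 = 44.92.
Price P = 282.6 − 89.84 = 192.76.
A's profit: (192.76 − 58)·44.92 − (44.92)² = 4035.6128.

4035.6128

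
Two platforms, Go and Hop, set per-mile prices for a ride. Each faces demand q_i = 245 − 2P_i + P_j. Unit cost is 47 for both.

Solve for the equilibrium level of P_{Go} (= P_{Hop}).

Go's profit: π = (P_{Go} − 47)(245 − 2P_{Go} + P_{Hop}).
∂π/∂P_{Go} = 339 − 4P_{Go} + P_{Hop} = 0 ⇒ P_{Go} = 84.75 + 0.25P_{Hop}.
Setting P_{Go} = P_{Hop} in the reaction function: P_{Go} = 84.75 + 0.25P_{Go}, so P_{Go} = 84.75 / 0.75 = 113.

113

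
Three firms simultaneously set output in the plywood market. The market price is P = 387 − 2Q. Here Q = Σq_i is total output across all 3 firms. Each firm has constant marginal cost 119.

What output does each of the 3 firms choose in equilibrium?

A representative firm's profit is π_i = q_i(387 − 2Q) − 119q_i, with Q = q_i + Σ_{j≠i} q_j.
First-order condition: 268 − 4q_i − 2Σ_{j≠i} q_j = 0.
Imposing symmetry (q_j = q for all j) turns Σ_{j≠i} q_j into 2q, so 268 = 8q and q = 33.5.

33.5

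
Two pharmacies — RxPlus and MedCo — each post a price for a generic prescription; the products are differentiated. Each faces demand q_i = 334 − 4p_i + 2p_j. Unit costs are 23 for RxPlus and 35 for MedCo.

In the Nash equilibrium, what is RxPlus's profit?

9840.64

RxPlus's profit: π = (p_{RxPlus} − 23)(334 − 4p_{RxPlus} + 2p_{MedCo}).
∂π/∂p_{RxPlus} = 426 − 8p_{RxPlus} + 2p_{MedCo} = 0 ⇒ p_{RxPlus} = 53.25 + 0.25p_{MedCo}.
Similarly p_{MedCo} = 59.25 + 0.25p_{RxPlus}.
Substituting the second reaction function into the first: p_{RxPlus} = 53.25 + 0.25(59.25 + 0.25p_{RxPlus}), which gives 0.9375p_{RxPlus} = 68.0625 ⇒ p_{RxPlus} = 72.6.
Then p_{MedCo} = 59.25 + 0.25·72.6 = 77.4.
q_{RxPlus} = 334 − 4·72.6 + 2·77.4 = 198.4.
Profit = (72.6 − 23)·198.4 = 9840.64.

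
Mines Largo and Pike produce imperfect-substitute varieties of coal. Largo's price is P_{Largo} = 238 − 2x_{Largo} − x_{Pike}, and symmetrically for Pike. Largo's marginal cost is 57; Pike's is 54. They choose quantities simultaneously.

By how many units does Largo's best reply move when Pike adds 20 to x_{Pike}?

-5

Mine Largo's profit: π = x_{Largo}(238 − 2x_{Largo} − x_{Pike}) − 57x_{Largo}.
∂π/∂x_{Largo} = 181 − 4x_{Largo} − x_{Pike} = 0 ⇒ x_{Largo} = 45.25 − 0.25x_{Pike}.
The reaction-function slope is −0.25, so a 20-unit rise in x_{Pike} moves x_{Largo} by −0.25 × 20 = −5. Largo's best response falls — the actions are strategic substitutes.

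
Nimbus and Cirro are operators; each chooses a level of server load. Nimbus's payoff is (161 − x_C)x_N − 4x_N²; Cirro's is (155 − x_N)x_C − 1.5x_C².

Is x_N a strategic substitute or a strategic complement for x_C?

Expanding Nimbus's payoff: 161x_N − x_Cx_N − 4x_N².
∂π/∂x_N = 161 − x_C − 8x_N = 0, so x_N = 20.125 − 0.125x_C.
The best-response slope dx_N/dx_C = −0.125 < 0: the reaction function is downward-sloping, so the choices are strategic substitutes.

strategic substitutes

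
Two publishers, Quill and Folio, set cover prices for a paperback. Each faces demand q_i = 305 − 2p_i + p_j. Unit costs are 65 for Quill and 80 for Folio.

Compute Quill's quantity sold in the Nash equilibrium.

164

Quill's profit: π = (p_{Quill} − 65)(305 − 2p_{Quill} + p_{Folio}).
∂π/∂p_{Quill} = 435 − 4p_{Quill} + p_{Folio} = 0 ⇒ p_{Quill} = 108.75 + 0.25p_{Folio}.
Similarly p_{Folio} = 116.25 + 0.25p_{Quill}.
Plugging p_{Folio} into Quill's best response: p_{Quill} = 108.75 + 0.25(116.25 + 0.25p_{Quill}) ⇒ 0.9375p_{Quill} = 137.8125, so p_{Quill} = 147.
Then p_{Folio} = 116.25 + 0.25·147 = 153.
q_{Quill} = 305 − 2·147 + 153 = 164.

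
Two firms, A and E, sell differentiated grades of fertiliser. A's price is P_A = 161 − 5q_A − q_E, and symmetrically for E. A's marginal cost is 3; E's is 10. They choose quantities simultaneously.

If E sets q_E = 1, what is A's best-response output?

Firm A's profit: π = q_A(161 − 5q_A − q_E) − 3q_A.
∂π/∂q_A = 158 − 10q_A − q_E = 0 ⇒ q_A = 15.8 − 0.1q_E.
At q_E = 1: q_A = 15.8 − 0.1·1 = 15.7.

15.7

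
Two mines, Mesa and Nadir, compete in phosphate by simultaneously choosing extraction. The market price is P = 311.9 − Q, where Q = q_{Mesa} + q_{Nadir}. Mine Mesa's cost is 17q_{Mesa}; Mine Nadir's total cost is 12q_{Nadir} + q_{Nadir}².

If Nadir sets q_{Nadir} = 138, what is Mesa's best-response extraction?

78.45

Mine Mesa's profit: π = q_{Mesa}(311.9 − (q_{Mesa} + q_{Nadir})) − 17q_{Mesa}.
∂π/∂q_{Mesa} = 294.9 − 2q_{Mesa} − q_{Nadir} = 0, so q_{Mesa} = 147.45 − 0.5q_{Nadir}.
At q_{Nadir} = 138: q_{Mesa} = 147.45 − 0.5·138 = 78.45.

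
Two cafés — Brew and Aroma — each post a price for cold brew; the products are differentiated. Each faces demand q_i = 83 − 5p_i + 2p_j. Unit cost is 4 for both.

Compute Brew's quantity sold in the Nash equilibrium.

Brew's profit: π = (p_{Brew} − 4)(83 − 5p_{Brew} + 2p_{Aroma}).
∂π/∂p_{Brew} = 103 − 10p_{Brew} + 2p_{Aroma} = 0 ⇒ p_{Brew} = 10.3 + 0.2p_{Aroma}.
The game is symmetric, so in equilibrium p_{Aroma} = p_{Brew}: the reaction function gives 0.8p_{Brew} = 10.3, hence p_{Brew} = 12.875.
q_{Brew} = 83 − 5·12.875 + 2·12.875 = 44.375.

44.375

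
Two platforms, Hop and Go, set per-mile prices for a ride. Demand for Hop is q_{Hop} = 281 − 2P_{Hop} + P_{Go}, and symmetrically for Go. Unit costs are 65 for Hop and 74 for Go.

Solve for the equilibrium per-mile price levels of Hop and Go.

138.2, 141.8

Hop's profit: π = (P_{Hop} − 65)(281 − 2P_{Hop} + P_{Go}).
∂π/∂P_{Hop} = 411 − 4P_{Hop} + P_{Go} = 0 ⇒ P_{Hop} = 102.75 + 0.25P_{Go}.
Similarly P_{Go} = 107.25 + 0.25P_{Hop}.
Plugging P_{Go} into Hop's best response: P_{Hop} = 102.75 + 0.25(107.25 + 0.25P_{Hop}) ⇒ 0.9375P_{Hop} = 129.5625, so P_{Hop} = 138.2.
Then P_{Go} = 107.25 + 0.25·138.2 = 141.8.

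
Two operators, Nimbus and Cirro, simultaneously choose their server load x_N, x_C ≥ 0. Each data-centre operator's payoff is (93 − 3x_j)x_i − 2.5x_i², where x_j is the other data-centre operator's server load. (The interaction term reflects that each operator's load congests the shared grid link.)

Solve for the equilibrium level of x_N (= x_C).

Nimbus's payoff is (93 − 3x_C)x_N − 2.5x_N².
∂π/∂x_N = 93 − 3x_C − 5x_N = 0, so x_N = 18.6 − 0.6x_C.
By symmetry x_C = x_N; substituting into the reaction function, 1.6x_N = 18.6 and x_N = 11.625.

11.625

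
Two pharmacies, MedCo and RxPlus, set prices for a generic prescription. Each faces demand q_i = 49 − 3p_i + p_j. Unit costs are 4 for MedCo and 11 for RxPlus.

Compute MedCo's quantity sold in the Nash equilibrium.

26.4

MedCo's profit: π = (p_{MedCo} − 4)(49 − 3p_{MedCo} + p_{RxPlus}).
∂π/∂p_{MedCo} = 61 − 6p_{MedCo} + p_{RxPlus} = 0 ⇒ p_{MedCo} = 61/6 + (1/6)p_{RxPlus}.
Similarly p_{RxPlus} = 41/3 + (1/6)p_{MedCo}.
Substituting the second reaction function into the first: p_{MedCo} = 61/6 + (1/6)(41/3 + (1/6)p_{MedCo}), which gives (35/36)p_{MedCo} = 112/9 ⇒ p_{MedCo} = 12.8.
Then p_{RxPlus} = 41/3 + (1/6)·12.8 = 15.8.
q_{MedCo} = 49 − 3·12.8 + 15.8 = 26.4.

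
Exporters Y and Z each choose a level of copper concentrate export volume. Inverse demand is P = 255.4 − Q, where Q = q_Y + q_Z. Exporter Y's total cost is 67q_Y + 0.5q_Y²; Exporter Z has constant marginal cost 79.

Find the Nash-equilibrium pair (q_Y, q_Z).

Exporter Y's profit: π = q_Y(255.4 − (q_Y + q_Z)) − 67q_Y − 0.5q_Y².
∂π/∂q_Y = 188.4 − 3q_Y − q_Z = 0, so q_Y = 62.8 − (1/3)q_Z.
For Z: ∂π/∂q_Z = 176.4 − 2q_Z − q_Y = 0 ⇒ q_Z = 88.2 − 0.5q_Y.
Plugging q_Z into Y's best response: q_Y = 62.8 − (1/3)(88.2 − 0.5q_Y) ⇒ (5/6)q_Y = 33.4, so q_Y = 40.08.
Then q_Z = 88.2 − 0.5·40.08 = 68.16.

40.08, 68.16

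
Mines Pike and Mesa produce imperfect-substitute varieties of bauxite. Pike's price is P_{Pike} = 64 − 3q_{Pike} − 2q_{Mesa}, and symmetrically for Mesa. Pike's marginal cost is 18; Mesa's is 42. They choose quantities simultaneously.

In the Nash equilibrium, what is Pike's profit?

Mine Pike's profit: π = q_{Pike}(64 − 3q_{Pike} − 2q_{Mesa}) − 18q_{Pike}.
∂π/∂q_{Pike} = 46 − 6q_{Pike} − 2q_{Mesa} = 0 ⇒ q_{Pike} = 23/3 − (1/3)q_{Mesa}.
Similarly q_{Mesa} = 11/3 − (1/3)q_{Pike}.
Solving the two reaction functions simultaneously: (1 − (−1/3)(−1/3))q_{Pike} = 23/3 − (1/3)·(11/3), so (8/9)q_{Pike} = 58/9 and q_{Pike} = 7.25.
Then q_{Mesa} = 11/3 − (1/3)·7.25 = 1.25.
P_{Pike} = 64 − 3·7.25 − 2·1.25 = 39.75.
Profit = (39.75 − 18)·7.25 = 157.6875.

157.6875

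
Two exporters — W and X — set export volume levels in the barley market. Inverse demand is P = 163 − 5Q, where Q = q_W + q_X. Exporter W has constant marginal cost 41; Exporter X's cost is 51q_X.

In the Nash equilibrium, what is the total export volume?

Exporter W's profit: π = q_W(163 − 5(q_W + q_X)) − 41q_W.
∂π/∂q_W = 122 − 10q_W − 5q_X = 0, so q_W = 12.2 − 0.5q_X.
By the same steps for X: q_X = 11.2 − 0.5q_W.
Plugging q_X into W's best response: q_W = 12.2 − 0.5(11.2 − 0.5q_W) ⇒ 0.75q_W = 6.6, so q_W = 8.8.
Then q_X = 11.2 − 0.5·8.8 = 6.8.
Total export volume: 8.8 + 6.8 = 15.6.

15.6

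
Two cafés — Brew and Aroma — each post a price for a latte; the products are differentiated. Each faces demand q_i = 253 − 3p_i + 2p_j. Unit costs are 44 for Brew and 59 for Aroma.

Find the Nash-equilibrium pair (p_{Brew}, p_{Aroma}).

99.0625, 104.6875

Brew's profit: π = (p_{Brew} − 44)(253 − 3p_{Brew} + 2p_{Aroma}).
∂π/∂p_{Brew} = 385 − 6p_{Brew} + 2p_{Aroma} = 0 ⇒ p_{Brew} = 385/6 + (1/3)p_{Aroma}.
Similarly p_{Aroma} = 215/3 + (1/3)p_{Brew}.
Substituting the second reaction function into the first: p_{Brew} = 385/6 + (1/3)(215/3 + (1/3)p_{Brew}), which gives (8/9)p_{Brew} = 1585/18 ⇒ p_{Brew} = 99.0625.
Then p_{Aroma} = 215/3 + (1/3)·99.0625 = 104.6875.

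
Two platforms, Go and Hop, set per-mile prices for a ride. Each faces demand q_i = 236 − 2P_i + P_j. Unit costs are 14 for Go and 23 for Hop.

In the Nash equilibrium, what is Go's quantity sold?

150.4

Go's profit: π = (P_{Go} − 14)(236 − 2P_{Go} + P_{Hop}).
∂π/∂P_{Go} = 264 − 4P_{Go} + P_{Hop} = 0 ⇒ P_{Go} = 66 + 0.25P_{Hop}.
Similarly P_{Hop} = 70.5 + 0.25P_{Go}.
Solving the two reaction functions simultaneously: (1 − (0.25)(0.25))P_{Go} = 66 + 0.25·70.5, so 0.9375P_{Go} = 83.625 and P_{Go} = 89.2.
Then P_{Hop} = 70.5 + 0.25·89.2 = 92.8.
q_{Go} = 236 − 2·89.2 + 92.8 = 150.4.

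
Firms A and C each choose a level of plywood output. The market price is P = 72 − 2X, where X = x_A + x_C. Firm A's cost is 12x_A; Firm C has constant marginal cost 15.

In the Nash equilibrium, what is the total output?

Firm A's profit: π = x_A(72 − 2(x_A + x_C)) − 12x_A.
∂π/∂x_A = 60 − 4x_A − 2x_C = 0, so x_A = 15 − 0.5x_C.
By the same steps for C: x_C = 14.25 − 0.5x_A.
Substituting the second reaction function into the first: x_A = 15 − 0.5(14.25 − 0.5x_A), which gives 0.75x_A = 7.875 ⇒ x_A = 10.5.
Then x_C = 14.25 − 0.5·10.5 = 9.
Total output: 10.5 + 9 = 19.5.

19.5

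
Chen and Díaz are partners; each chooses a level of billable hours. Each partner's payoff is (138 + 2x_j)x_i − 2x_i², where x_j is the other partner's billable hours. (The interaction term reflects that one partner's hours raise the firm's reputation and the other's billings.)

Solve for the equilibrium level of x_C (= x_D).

Chen's payoff is (138 + 2x_D)x_C − 2x_C².
∂π/∂x_C = 138 + 2x_D − 4x_C = 0, so x_C = 34.5 + 0.5x_D.
By symmetry x_D = x_C; substituting into the reaction function, 0.5x_C = 34.5 and x_C = 69.

69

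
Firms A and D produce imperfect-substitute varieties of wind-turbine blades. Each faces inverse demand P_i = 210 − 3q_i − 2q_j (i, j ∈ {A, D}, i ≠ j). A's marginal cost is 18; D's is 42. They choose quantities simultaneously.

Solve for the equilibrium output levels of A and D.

25.5, 19.5

Firm A's profit: π = q_A(210 − 3q_A − 2q_D) − 18q_A.
∂π/∂q_A = 192 − 6q_A − 2q_D = 0 ⇒ q_A = 32 − (1/3)q_D.
Similarly q_D = 28 − (1/3)q_A.
Substituting the second reaction function into the first: q_A = 32 − (1/3)(28 − (1/3)q_A), which gives (8/9)q_A = 68/3 ⇒ q_A = 25.5.
Then q_D = 28 − (1/3)·25.5 = 19.5.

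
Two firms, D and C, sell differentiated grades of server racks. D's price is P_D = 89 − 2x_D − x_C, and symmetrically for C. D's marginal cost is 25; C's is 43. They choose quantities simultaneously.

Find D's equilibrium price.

53

Firm D's profit: π = x_D(89 − 2x_D − x_C) − 25x_D.
∂π/∂x_D = 64 − 4x_D − x_C = 0 ⇒ x_D = 16 − 0.25x_C.
Similarly x_C = 11.5 − 0.25x_D.
Solving the two reaction functions simultaneously: (1 − (−0.25)(−0.25))x_D = 16 − 0.25·11.5, so 0.9375x_D = 13.125 and x_D = 14.
Then x_C = 11.5 − 0.25·14 = 8.
P_D = 89 − 2·14 − 8 = 53.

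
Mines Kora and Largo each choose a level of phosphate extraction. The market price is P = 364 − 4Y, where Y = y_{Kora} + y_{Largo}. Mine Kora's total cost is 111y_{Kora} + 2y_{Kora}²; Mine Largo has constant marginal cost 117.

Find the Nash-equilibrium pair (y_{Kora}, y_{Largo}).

12.95, 24.4

Mine Kora's profit: π = y_{Kora}(364 − 4(y_{Kora} + y_{Largo})) − 111y_{Kora} − 2y_{Kora}².
∂π/∂y_{Kora} = 253 − 12y_{Kora} − 4y_{Largo} = 0, so y_{Kora} = 253/12 − (1/3)y_{Largo}.
For Largo: ∂π/∂y_{Largo} = 247 − 8y_{Largo} − 4y_{Kora} = 0 ⇒ y_{Largo} = 30.875 − 0.5y_{Kora}.
Substituting the second reaction function into the first: y_{Kora} = 253/12 − (1/3)(30.875 − 0.5y_{Kora}), which gives (5/6)y_{Kora} = 259/24 ⇒ y_{Kora} = 12.95.
Then y_{Largo} = 30.875 − 0.5·12.95 = 24.4.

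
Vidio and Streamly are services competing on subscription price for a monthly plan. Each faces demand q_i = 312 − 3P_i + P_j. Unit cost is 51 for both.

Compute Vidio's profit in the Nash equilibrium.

5292

Vidio's profit: π = (P_{Vidio} − 51)(312 − 3P_{Vidio} + P_{Streamly}).
∂π/∂P_{Vidio} = 465 − 6P_{Vidio} + P_{Streamly} = 0 ⇒ P_{Vidio} = 77.5 + (1/6)P_{Streamly}.
By symmetry P_{Streamly} = P_{Vidio}; substituting into the reaction function, (5/6)P_{Vidio} = 77.5 and P_{Vidio} = 93.
q_{Vidio} = 312 − 3·93 + 93 = 126.
Profit = (93 − 51)·126 = 5292.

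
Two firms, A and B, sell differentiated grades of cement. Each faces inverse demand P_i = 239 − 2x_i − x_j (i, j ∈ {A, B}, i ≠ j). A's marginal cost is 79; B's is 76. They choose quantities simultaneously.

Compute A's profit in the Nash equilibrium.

2022.48

Firm A's profit: π = x_A(239 − 2x_A − x_B) − 79x_A.
∂π/∂x_A = 160 − 4x_A − x_B = 0 ⇒ x_A = 40 − 0.25x_B.
Similarly x_B = 40.75 − 0.25x_A.
Solving the two reaction functions simultaneously: (1 − (−0.25)(−0.25))x_A = 40 − 0.25·40.75, so 0.9375x_A = 29.8125 and x_A = 31.8.
Then x_B = 40.75 − 0.25·31.8 = 32.8.
P_A = 239 − 2·31.8 − 32.8 = 142.6.
Profit = (142.6 − 79)·31.8 = 2022.48.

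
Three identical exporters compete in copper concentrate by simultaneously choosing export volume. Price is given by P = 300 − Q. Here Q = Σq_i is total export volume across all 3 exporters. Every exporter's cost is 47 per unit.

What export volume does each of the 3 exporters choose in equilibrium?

63.25

A representative exporter's profit is π_i = q_i(300 − Q) − 47q_i, with Q = q_i + Σ_{j≠i} q_j.
First-order condition: 253 − 2q_i − Σ_{j≠i} q_j = 0.
Imposing symmetry (q_j = q for all j) turns Σ_{j≠i} q_j into 2q, so 253 = 4q and q = 63.25.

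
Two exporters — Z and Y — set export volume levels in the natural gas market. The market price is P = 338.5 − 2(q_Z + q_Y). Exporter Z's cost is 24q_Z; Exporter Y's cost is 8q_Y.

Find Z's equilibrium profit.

Exporter Z's profit: π = q_Z(338.5 − 2(q_Z + q_Y)) − 24q_Z.
∂π/∂q_Z = 314.5 − 4q_Z − 2q_Y = 0, so q_Z = 78.625 − 0.5q_Y.
By the same steps for Y: q_Y = 82.625 − 0.5q_Z.
Substituting the second reaction function into the first: q_Z = 78.625 − 0.5(82.625 − 0.5q_Z), which gives 0.75q_Z = 37.3125 ⇒ q_Z = 49.75.
Then q_Y = 82.625 − 0.5·49.75 = 57.75.
Price P = 338.5 − 2·107.5 = 123.5.
Z's profit: (123.5 − 24)·49.75 = 4950.125.

4950.125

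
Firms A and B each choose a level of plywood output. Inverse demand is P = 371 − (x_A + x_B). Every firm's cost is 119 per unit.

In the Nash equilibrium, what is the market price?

Firm A's profit: π = x_A(371 − (x_A + x_B)) − 119x_A.
∂π/∂x_A = 252 − 2x_A − x_B = 0, so x_A = 126 − 0.5x_B.
By symmetry x_B = x_A; substituting into the reaction function, 1.5x_A = 126 and x_A = 84.
Equilibrium price: P = 371 − 168 = 203.

203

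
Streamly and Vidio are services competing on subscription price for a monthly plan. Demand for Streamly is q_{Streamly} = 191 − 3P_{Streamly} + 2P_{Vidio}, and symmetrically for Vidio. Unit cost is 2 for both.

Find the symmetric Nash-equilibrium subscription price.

Streamly's profit: π = (P_{Streamly} − 2)(191 − 3P_{Streamly} + 2P_{Vidio}).
∂π/∂P_{Streamly} = 197 − 6P_{Streamly} + 2P_{Vidio} = 0 ⇒ P_{Streamly} = 197/6 + (1/3)P_{Vidio}.
The game is symmetric, so in equilibrium P_{Vidio} = P_{Streamly}: the reaction function gives (2/3)P_{Streamly} = 197/6, hence P_{Streamly} = 49.25.

49.25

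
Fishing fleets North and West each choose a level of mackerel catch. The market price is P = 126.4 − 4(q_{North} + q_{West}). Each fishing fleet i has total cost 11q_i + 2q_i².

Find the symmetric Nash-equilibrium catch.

7.2125

Fishing fleet North's profit: π = q_{North}(126.4 − 4(q_{North} + q_{West})) − 11q_{North} − 2q_{North}².
∂π/∂q_{North} = 115.4 − 12q_{North} − 4q_{West} = 0, so q_{North} = 577/60 − (1/3)q_{West}.
Setting q_{North} = q_{West} in the reaction function: q_{North} = 577/60 − (1/3)q_{North}, so q_{North} = (577/60) / (4/3) = 7.2125.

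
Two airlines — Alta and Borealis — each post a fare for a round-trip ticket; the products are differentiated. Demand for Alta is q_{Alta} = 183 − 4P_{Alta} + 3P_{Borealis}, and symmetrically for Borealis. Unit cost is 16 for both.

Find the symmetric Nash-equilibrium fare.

49.4

Alta's profit: π = (P_{Alta} − 16)(183 − 4P_{Alta} + 3P_{Borealis}).
∂π/∂P_{Alta} = 247 − 8P_{Alta} + 3P_{Borealis} = 0 ⇒ P_{Alta} = 30.875 + 0.375P_{Borealis}.
Setting P_{Alta} = P_{Borealis} in the reaction function: P_{Alta} = 30.875 + 0.375P_{Alta}, so P_{Alta} = 30.875 / 0.625 = 49.4.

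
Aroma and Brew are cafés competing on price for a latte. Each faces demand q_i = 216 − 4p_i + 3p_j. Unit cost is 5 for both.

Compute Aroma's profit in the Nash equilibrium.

7123.36

Aroma's profit: π = (p_{Aroma} − 5)(216 − 4p_{Aroma} + 3p_{Brew}).
∂π/∂p_{Aroma} = 236 − 8p_{Aroma} + 3p_{Brew} = 0 ⇒ p_{Aroma} = 29.5 + 0.375p_{Brew}.
By symmetry p_{Brew} = p_{Aroma}; substituting into the reaction function, 0.625p_{Aroma} = 29.5 and p_{Aroma} = 47.2.
q_{Aroma} = 216 − 4·47.2 + 3·47.2 = 168.8.
Profit = (47.2 − 5)·168.8 = 7123.36.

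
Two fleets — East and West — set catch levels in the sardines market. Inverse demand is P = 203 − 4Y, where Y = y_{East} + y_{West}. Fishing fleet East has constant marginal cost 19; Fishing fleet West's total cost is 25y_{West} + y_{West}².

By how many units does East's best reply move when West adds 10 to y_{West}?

Fishing fleet East's profit: π = y_{East}(203 − 4(y_{East} + y_{West})) − 19y_{East}.
∂π/∂y_{East} = 184 − 8y_{East} − 4y_{West} = 0, so y_{East} = 23 − 0.5y_{West}.
The reaction-function slope is −0.5, so a 10-unit rise in y_{West} moves y_{East} by −0.5 × 10 = −5. East's best response falls — the actions are strategic substitutes.

-5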